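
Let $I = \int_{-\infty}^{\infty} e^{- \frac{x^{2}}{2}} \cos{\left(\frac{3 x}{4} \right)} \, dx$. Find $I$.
$\frac{\sqrt{2} \sqrt{\pi}}{e^{\frac{9}{32}}}$

Treat the cosine frequency as a parameter and define $I(b) = \int_{-\infty}^{\infty} e^{- \frac{x^{2}}{2}} \cos{\left(b x \right)} \, dx$.

Differentiating under the integral sign,
$$I'(b) = \int_{-\infty}^{\infty} - x e^{- \frac{x^{2}}{2}} \sin{\left(b x \right)} \, dx.$$

Integrate $\int_{-\infty}^{\infty} x \sin(b x)\, e^{- \frac{x^{2}}{2}}\, dx$ by parts with $u = \sin(b x)$ and $dv = x\, e^{- \frac{x^{2}}{2}}\, dx$, giving $v = - e^{- \frac{x^{2}}{2}}$. The boundary term vanishes and
$$\int_{-\infty}^{\infty} x \sin(b x)\, e^{- \frac{x^{2}}{2}}\, dx = b \int_{-\infty}^{\infty} \cos(b x)\, e^{- \frac{x^{2}}{2}}\, dx,$$
so $I'(b) = - b\, I(b)$.

This is a separable first-order ODE; solving with the initial condition $I(0) = \int_{-\infty}^{\infty} e^{- \frac{x^{2}}{2}}\,dx = \sqrt{2} \sqrt{\pi}$ gives
$$I(b) = \sqrt{2} \sqrt{\pi} e^{- \frac{b^{2}}{2}}.$$

Setting $b = \frac{3}{4}$:
$$I = \frac{\sqrt{2} \sqrt{\pi}}{e^{\frac{9}{32}}}.$$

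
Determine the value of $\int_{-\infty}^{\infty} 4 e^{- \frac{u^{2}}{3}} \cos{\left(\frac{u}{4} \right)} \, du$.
$\frac{4 \sqrt{3} \sqrt{\pi}}{e^{\frac{3}{64}}}$

Let $b$ denote the cosine frequency and define $I(b) = \int_{-\infty}^{\infty} 4 e^{- \frac{u^{2}}{3}} \cos{\left(b u \right)} \, du$.

Differentiating under the integral sign,
$$I'(b) = \int_{-\infty}^{\infty} - 4 u e^{- \frac{u^{2}}{3}} \sin{\left(b u \right)} \, du.$$

Integrate $\int_{-\infty}^{\infty} u \sin(b u)\, e^{- \frac{u^{2}}{3}}\, du$ by parts with $w = \sin(b u)$ and $dv = u\, e^{- \frac{u^{2}}{3}}\, du$, giving $v = - \frac{3 e^{- \frac{u^{2}}{3}}}{2}$. The boundary term vanishes and
$$\int_{-\infty}^{\infty} u \sin(b u)\, e^{- \frac{u^{2}}{3}}\, du = \frac{3 b}{2} \int_{-\infty}^{\infty} \cos(b u)\, e^{- \frac{u^{2}}{3}}\, du,$$
so $I'(b) = - \frac{3 b}{2}\, I(b)$.

This is a separable first-order ODE; solving with the initial condition $I(0) = \int_{-\infty}^{\infty} 4 e^{- \frac{u^{2}}{3}}\,du = 4 \sqrt{3} \sqrt{\pi}$ gives
$$I(b) = 4 \sqrt{3} \sqrt{\pi} e^{- \frac{3 b^{2}}{4}}.$$

Setting $b = \frac{1}{4}$:
$$I = \frac{4 \sqrt{3} \sqrt{\pi}}{e^{\frac{3}{64}}}.$$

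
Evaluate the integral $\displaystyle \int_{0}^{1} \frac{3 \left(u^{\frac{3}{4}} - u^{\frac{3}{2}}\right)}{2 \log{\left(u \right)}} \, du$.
$\log{\left(\frac{7 \sqrt{70}}{100} \right)}$

Introduce a parameter $a$ in the exponent: let $I(a) = \int_{0}^{1} \frac{3 \left(- u^{\frac{3}{2}} + u^{a}\right)}{2 \log{\left(u \right)}} \, du$.

Since $\dfrac{\partial}{\partial a}\,u^{a} = u^{a} \ln u$, the $\ln u$ in the denominator cancels and
$$\frac{dI}{da} = \int_{0}^{1} \frac{3}{2} u^{a} \, du = \frac{3}{2} \left[\frac{u^{a+1}}{a+1}\right]_0^1 = \frac{3}{2 \left(a + 1\right)}.$$

Integrating with respect to $a$ gives $I(a) = \log{\left(\frac{2 \sqrt{10} \left(a + 1\right)^{\frac{3}{2}}}{25} \right)} + C$.

At $a = \frac{3}{2}$ the integrand is identically $0$, so $I(\frac{3}{2}) = 0$. The closed form gives $0$, hence $C = 0$.

Setting $a = \frac{3}{4}$:
$$I = \log{\left(\frac{7 \sqrt{70}}{100} \right)}.$$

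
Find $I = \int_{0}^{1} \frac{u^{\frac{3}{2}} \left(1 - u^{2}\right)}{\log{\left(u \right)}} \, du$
$- \log{\left(\frac{9}{5} \right)}$

Replace the exponent $\frac{7}{2}$ by a parameter $a$: let $I(a) = \int_{0}^{1} \frac{u^{\frac{3}{2}} - u^{a}}{\log{\left(u \right)}} \, du$.

Since $\dfrac{\partial}{\partial a}\,u^{a} = u^{a} \ln u$, the $\ln u$ in the denominator cancels and
$$\frac{dI}{da} = \int_{0}^{1} -1 u^{a} \, du = -1 \left[\frac{u^{a+1}}{a+1}\right]_0^1 = - \frac{1}{a + 1}.$$

Integrating with respect to $a$ gives $I(a) = - \log{\left(\frac{2 a}{5} + \frac{2}{5} \right)} + C$.

At $a = \frac{3}{2}$ the integrand is identically $0$, so $I(\frac{3}{2}) = 0$. The closed form gives $0$, hence $C = 0$.

Setting $a = \frac{7}{2}$:
$$I = - \log{\left(\frac{9}{5} \right)}.$$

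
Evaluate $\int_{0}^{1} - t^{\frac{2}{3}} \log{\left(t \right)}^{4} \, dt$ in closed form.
$- \frac{5832}{3125}$

Start from the elementary integral
$$J(a) = \int_{0}^{1} - t^{a} \, dt = - \frac{1}{a + 1}.$$

Differentiating under the integral sign brings down a factor of $\ln t$:
$$\frac{dJ}{da} = \int_{0}^{1} - t^{a} \log{\left(t \right)} \, dt = \frac{1}{\left(a + 1\right)^{2}}.$$

Repeating $4$ times in total — each differentiation brings down another $\ln t$ — gives
$$\frac{d^{4}J}{da^{4}} = \int_{0}^{1} - t^{a} \log{\left(t \right)}^{4} \, dt = - \frac{24}{\left(a + 1\right)^{5}},$$
and the integrand here is exactly the target integrand, so $I = - \frac{24}{\left(a + 1\right)^{5}}$.

Setting $a = \frac{2}{3}$:
$$I = - \frac{5832}{3125}.$$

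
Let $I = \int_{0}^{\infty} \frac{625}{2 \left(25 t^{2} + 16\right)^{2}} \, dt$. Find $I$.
$\frac{125 \pi}{512}$

Begin with the known result
$$J(a) = \int_{0}^{\infty} \frac{1}{2 \left(a^{2} + t^{2}\right)} \, dt = \frac{\pi}{4 a}.$$

Differentiating under the integral sign with respect to $a$,
$$\frac{dJ}{da} = \int_{0}^{\infty} - \frac{a}{\left(a^{2} + t^{2}\right)^{2}} \, dt = - \frac{\pi}{4 a^{2}},$$
so $\int_{0}^{\infty} \frac{1}{2 \left(a^{2} + t^{2}\right)^{2}} \, dt = \frac{\pi}{8 a^{3}}$.

Setting $a = \frac{4}{5}$:
$$I = \frac{125 \pi}{512}.$$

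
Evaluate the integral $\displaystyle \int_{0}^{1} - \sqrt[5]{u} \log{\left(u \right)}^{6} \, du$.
$- \frac{390625}{1944}$

Begin with the known integral
$$J(a) = \int_{0}^{1} - u^{a} \, du = - \frac{1}{a + 1}.$$

Differentiating under the integral sign brings down a factor of $\ln u$:
$$\frac{dJ}{da} = \int_{0}^{1} - u^{a} \log{\left(u \right)} \, du = \frac{1}{\left(a + 1\right)^{2}}.$$

Repeating $6$ times in total — each differentiation brings down another $\ln u$ — gives
$$\frac{d^{6}J}{da^{6}} = \int_{0}^{1} - u^{a} \log{\left(u \right)}^{6} \, du = - \frac{720}{\left(a + 1\right)^{7}},$$
and the integrand here is exactly the target integrand, so $I = - \frac{720}{\left(a + 1\right)^{7}}$.

Setting $a = \frac{1}{5}$:
$$I = - \frac{390625}{1944}.$$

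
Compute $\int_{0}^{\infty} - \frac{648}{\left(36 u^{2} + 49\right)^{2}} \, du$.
$- \frac{27 \pi}{343}$

Start from the standard arctangent integral
$$J(a) = \int_{0}^{\infty} - \frac{1}{2 \left(a^{2} + u^{2}\right)} \, du = - \frac{\pi}{4 a}.$$

Differentiating under the integral sign with respect to $a$,
$$\frac{dJ}{da} = \int_{0}^{\infty} \frac{a}{\left(a^{2} + u^{2}\right)^{2}} \, du = \frac{\pi}{4 a^{2}},$$
so $\int_{0}^{\infty} - \frac{1}{2 \left(a^{2} + u^{2}\right)^{2}} \, du = - \frac{\pi}{8 a^{3}}$.

Setting $a = \frac{7}{6}$:
$$I = - \frac{27 \pi}{343}.$$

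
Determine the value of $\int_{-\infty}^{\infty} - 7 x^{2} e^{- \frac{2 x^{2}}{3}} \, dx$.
$- \frac{21 \sqrt{6} \sqrt{\pi}}{8}$

Begin with the known integral
$$J(a) = \int_{-\infty}^{\infty} - 7 e^{- a x^{2}} \, dx = - \frac{7 \sqrt{\pi}}{\sqrt{a}}.$$

Differentiating under the integral sign brings down a factor of $(-x^2)$:
$$\frac{dJ}{da} = \int_{-\infty}^{\infty} 7 x^{2} e^{- a x^{2}} \, dx = \frac{7 \sqrt{\pi}}{2 a^{\frac{3}{2}}}.$$

The integral on the left is $-I$, so $I = - \frac{7 \sqrt{\pi}}{2 a^{\frac{3}{2}}}$.

Setting $a = \frac{2}{3}$:
$$I = - \frac{21 \sqrt{6} \sqrt{\pi}}{8}.$$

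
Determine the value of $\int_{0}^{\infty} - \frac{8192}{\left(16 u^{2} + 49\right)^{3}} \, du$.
$- \frac{384 \pi}{16807}$

Start from the standard arctangent integral
$$J(a) = \int_{0}^{\infty} - \frac{2}{a^{2} + u^{2}} \, du = - \frac{\pi}{a}.$$

Differentiating under the integral sign with respect to $a$,
$$\frac{dJ}{da} = \int_{0}^{\infty} \frac{4 a}{\left(a^{2} + u^{2}\right)^{2}} \, du = \frac{\pi}{a^{2}},$$
so $\int_{0}^{\infty} - \frac{2}{\left(a^{2} + u^{2}\right)^{2}} \, du = - \frac{\pi}{2 a^{3}}$.

Repeating — each differentiation of $1/(u^2+a^2)^j$ produces $-2ja/(u^2+a^2)^{j+1}$ — and dividing through by $-2ja$ at each step yields, after $2$ differentiations in total,
$$\int_{0}^{\infty} - \frac{2}{\left(a^{2} + u^{2}\right)^{3}} \, du = - \frac{3 \pi}{8 a^{5}}.$$

Setting $a = \frac{7}{4}$:
$$I = - \frac{384 \pi}{16807}.$$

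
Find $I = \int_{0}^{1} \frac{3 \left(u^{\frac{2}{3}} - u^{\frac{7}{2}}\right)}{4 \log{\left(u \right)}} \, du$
$\log{\left(\frac{30^{\frac{3}{4}}}{27} \right)}$

Consider the one-parameter family: let $I(a) = \int_{0}^{1} \frac{3 \left(u^{\frac{2}{3}} - u^{a}\right)}{4 \log{\left(u \right)}} \, du$.

Since $\dfrac{\partial}{\partial a}\,u^{a} = u^{a} \ln u$, the $\ln u$ in the denominator cancels and
$$\frac{dI}{da} = \int_{0}^{1} - \frac{3}{4} u^{a} \, du = - \frac{3}{4} \left[\frac{u^{a+1}}{a+1}\right]_0^1 = - \frac{3}{4 a + 4}.$$

Integrating with respect to $a$ gives $I(a) = - \frac{3 \log{\left(a + 1 \right)}}{4} - \frac{3 \log{\left(3 \right)}}{4} + \frac{3 \log{\left(5 \right)}}{4} + C$.

At $a = \frac{2}{3}$ the integrand is identically $0$, so $I(\frac{2}{3}) = 0$. The closed form gives $0$, hence $C = 0$.

Setting $a = \frac{7}{2}$:
$$I = \log{\left(\frac{30^{\frac{3}{4}}}{27} \right)}.$$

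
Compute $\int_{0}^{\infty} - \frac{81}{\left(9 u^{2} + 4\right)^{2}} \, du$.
$- \frac{27 \pi}{32}$

Start from the standard arctangent integral
$$J(a) = \int_{0}^{\infty} - \frac{1}{a^{2} + u^{2}} \, du = - \frac{\pi}{2 a}.$$

Differentiating under the integral sign with respect to $a$,
$$\frac{dJ}{da} = \int_{0}^{\infty} \frac{2 a}{\left(a^{2} + u^{2}\right)^{2}} \, du = \frac{\pi}{2 a^{2}},$$
so $\int_{0}^{\infty} - \frac{1}{\left(a^{2} + u^{2}\right)^{2}} \, du = - \frac{\pi}{4 a^{3}}$.

Setting $a = \frac{2}{3}$:
$$I = - \frac{27 \pi}{32}.$$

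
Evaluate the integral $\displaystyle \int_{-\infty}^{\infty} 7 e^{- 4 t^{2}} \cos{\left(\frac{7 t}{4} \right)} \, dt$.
$\frac{7 \sqrt{\pi}}{2 e^{\frac{49}{256}}}$

Let $b$ denote the cosine frequency and define $I(b) = \int_{-\infty}^{\infty} 7 e^{- 4 t^{2}} \cos{\left(b t \right)} \, dt$.

Differentiating under the integral sign,
$$I'(b) = \int_{-\infty}^{\infty} - 7 t e^{- 4 t^{2}} \sin{\left(b t \right)} \, dt.$$

Integrate $\int_{-\infty}^{\infty} t \sin(b t)\, e^{- 4 t^{2}}\, dt$ by parts with $u = \sin(b t)$ and $dv = t\, e^{- 4 t^{2}}\, dt$, giving $v = - \frac{e^{- 4 t^{2}}}{8}$. The boundary term vanishes and
$$\int_{-\infty}^{\infty} t \sin(b t)\, e^{- 4 t^{2}}\, dt = \frac{b}{8} \int_{-\infty}^{\infty} \cos(b t)\, e^{- 4 t^{2}}\, dt,$$
so $I'(b) = - \frac{b}{8}\, I(b)$.

This is a separable first-order ODE; solving with the initial condition $I(0) = \int_{-\infty}^{\infty} 7 e^{- 4 t^{2}}\,dt = \frac{7 \sqrt{\pi}}{2}$ gives
$$I(b) = \frac{7 \sqrt{\pi} e^{- \frac{b^{2}}{16}}}{2}.$$

Setting $b = \frac{7}{4}$:
$$I = \frac{7 \sqrt{\pi}}{2 e^{\frac{49}{256}}}.$$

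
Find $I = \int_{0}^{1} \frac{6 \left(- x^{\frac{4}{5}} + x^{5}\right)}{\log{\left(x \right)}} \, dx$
$\log{\left(\frac{1000000}{729} \right)}$

Introduce a parameter $a$ in the exponent: let $I(a) = \int_{0}^{1} \frac{6 \left(x^{5} - x^{a}\right)}{\log{\left(x \right)}} \, dx$.

Since $\dfrac{\partial}{\partial a}\,x^{a} = x^{a} \ln x$, the $\ln x$ in the denominator cancels and
$$\frac{dI}{da} = \int_{0}^{1} -6 x^{a} \, dx = -6 \left[\frac{x^{a+1}}{a+1}\right]_0^1 = - \frac{6}{a + 1}.$$

Integrating with respect to $a$ gives $I(a) = \log{\left(\frac{46656}{\left(a + 1\right)^{6}} \right)} + C$.

At $a = 5$ the integrand is identically $0$, so $I(5) = 0$. The closed form gives $0$, hence $C = 0$.

Setting $a = \frac{4}{5}$:
$$I = \log{\left(\frac{1000000}{729} \right)}.$$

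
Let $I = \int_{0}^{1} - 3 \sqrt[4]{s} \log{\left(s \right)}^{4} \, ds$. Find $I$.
$- \frac{73728}{3125}$

Start from the elementary integral
$$J(a) = \int_{0}^{1} - 3 s^{a} \, ds = - \frac{3}{a + 1}.$$

Differentiating under the integral sign brings down a factor of $\ln s$:
$$\frac{dJ}{da} = \int_{0}^{1} - 3 s^{a} \log{\left(s \right)} \, ds = \frac{3}{\left(a + 1\right)^{2}}.$$

Repeating $4$ times in total — each differentiation brings down another $\ln s$ — gives
$$\frac{d^{4}J}{da^{4}} = \int_{0}^{1} - 3 s^{a} \log{\left(s \right)}^{4} \, ds = - \frac{72}{\left(a + 1\right)^{5}},$$
and the integrand here is exactly the target integrand, so $I = - \frac{72}{\left(a + 1\right)^{5}}$.

Setting $a = \frac{1}{4}$:
$$I = - \frac{73728}{3125}.$$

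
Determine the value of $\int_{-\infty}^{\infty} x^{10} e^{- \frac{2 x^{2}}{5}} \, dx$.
$\frac{2953125 \sqrt{10} \sqrt{\pi}}{2048}$

Consider the simpler parametrised integral
$$J(a) = \int_{-\infty}^{\infty} e^{- a x^{2}} \, dx = \frac{\sqrt{\pi}}{\sqrt{a}}.$$

Differentiating under the integral sign brings down a factor of $(-x^2)$:
$$\frac{dJ}{da} = \int_{-\infty}^{\infty} - x^{2} e^{- a x^{2}} \, dx = - \frac{\sqrt{\pi}}{2 a^{\frac{3}{2}}}.$$

Repeating $5$ times in total — each differentiation brings down another $(-x^2)$ — gives
$$\frac{d^{5}J}{da^{5}} = \int_{-\infty}^{\infty} - x^{10} e^{- a x^{2}} \, dx = - \frac{945 \sqrt{\pi}}{32 a^{\frac{11}{2}}},$$
and the integrand here is $(-1)^{5}$ times the target integrand, so $I = (-1)^{5}\,\frac{d^{5}J}{da^{5}} = \frac{945 \sqrt{\pi}}{32 a^{\frac{11}{2}}}$.

Setting $a = \frac{2}{5}$:
$$I = \frac{2953125 \sqrt{10} \sqrt{\pi}}{2048}.$$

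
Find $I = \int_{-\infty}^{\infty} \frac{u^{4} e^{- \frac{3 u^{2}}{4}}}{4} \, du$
$\frac{2 \sqrt{3} \sqrt{\pi}}{9}$

Start from the elementary integral
$$J(a) = \int_{-\infty}^{\infty} \frac{e^{- a u^{2}}}{4} \, du = \frac{\sqrt{\pi}}{4 \sqrt{a}}.$$

Differentiating under the integral sign brings down a factor of $(-u^2)$:
$$\frac{dJ}{da} = \int_{-\infty}^{\infty} - \frac{u^{2} e^{- a u^{2}}}{4} \, du = - \frac{\sqrt{\pi}}{8 a^{\frac{3}{2}}}.$$

Repeating twice in total — each differentiation brings down another $(-u^2)$ — gives
$$\frac{d^{2}J}{da^{2}} = \int_{-\infty}^{\infty} \frac{u^{4} e^{- a u^{2}}}{4} \, du = \frac{3 \sqrt{\pi}}{16 a^{\frac{5}{2}}},$$
and the integrand here is exactly the target integrand, so $I = \frac{3 \sqrt{\pi}}{16 a^{\frac{5}{2}}}$.

Setting $a = \frac{3}{4}$:
$$I = \frac{2 \sqrt{3} \sqrt{\pi}}{9}.$$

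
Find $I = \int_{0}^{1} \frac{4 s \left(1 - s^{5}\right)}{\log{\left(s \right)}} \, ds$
$\log{\left(\frac{16}{2401} \right)}$

Consider the one-parameter family: let $I(a) = \int_{0}^{1} \frac{4 \left(- s^{6} + s^{a}\right)}{\log{\left(s \right)}} \, ds$.

Since $\dfrac{\partial}{\partial a}\,s^{a} = s^{a} \ln s$, the $\ln s$ in the denominator cancels and
$$\frac{dI}{da} = \int_{0}^{1} 4 s^{a} \, ds = 4 \left[\frac{s^{a+1}}{a+1}\right]_0^1 = \frac{4}{a + 1}.$$

Integrating with respect to $a$ gives $I(a) = \log{\left(\frac{\left(a + 1\right)^{4}}{2401} \right)} + C$.

At $a = 6$ the integrand is identically $0$, so $I(6) = 0$. The closed form gives $0$, hence $C = 0$.

Setting $a = 1$:
$$I = \log{\left(\frac{16}{2401} \right)}.$$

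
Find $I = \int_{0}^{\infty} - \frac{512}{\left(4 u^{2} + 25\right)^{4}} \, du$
$- \frac{8 \pi}{15625}$

Begin with the known result
$$J(a) = \int_{0}^{\infty} - \frac{2}{a^{2} + u^{2}} \, du = - \frac{\pi}{a}.$$

Differentiating under the integral sign with respect to $a$,
$$\frac{dJ}{da} = \int_{0}^{\infty} \frac{4 a}{\left(a^{2} + u^{2}\right)^{2}} \, du = \frac{\pi}{a^{2}},$$
so $\int_{0}^{\infty} - \frac{2}{\left(a^{2} + u^{2}\right)^{2}} \, du = - \frac{\pi}{2 a^{3}}$.

Repeating — each differentiation of $1/(u^2+a^2)^j$ produces $-2ja/(u^2+a^2)^{j+1}$ — and dividing through by $-2ja$ at each step yields, after $3$ differentiations in total,
$$\int_{0}^{\infty} - \frac{2}{\left(a^{2} + u^{2}\right)^{4}} \, du = - \frac{5 \pi}{16 a^{7}}.$$

Setting $a = \frac{5}{2}$:
$$I = - \frac{8 \pi}{15625}.$$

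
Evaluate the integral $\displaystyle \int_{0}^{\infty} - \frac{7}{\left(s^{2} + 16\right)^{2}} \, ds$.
$- \frac{7 \pi}{256}$

Start from the standard arctangent integral
$$J(a) = \int_{0}^{\infty} - \frac{7}{a^{2} + s^{2}} \, ds = - \frac{7 \pi}{2 a}.$$

Differentiating under the integral sign with respect to $a$,
$$\frac{dJ}{da} = \int_{0}^{\infty} \frac{14 a}{\left(a^{2} + s^{2}\right)^{2}} \, ds = \frac{7 \pi}{2 a^{2}},$$
so $\int_{0}^{\infty} - \frac{7}{\left(a^{2} + s^{2}\right)^{2}} \, ds = - \frac{7 \pi}{4 a^{3}}$.

Setting $a = 4$:
$$I = - \frac{7 \pi}{256}.$$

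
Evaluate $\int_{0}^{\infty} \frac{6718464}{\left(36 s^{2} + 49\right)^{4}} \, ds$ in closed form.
$\frac{174960 \pi}{823543}$

Start from the standard arctangent integral
$$J(a) = \int_{0}^{\infty} \frac{4}{a^{2} + s^{2}} \, ds = \frac{2 \pi}{a}.$$

Differentiating under the integral sign with respect to $a$,
$$\frac{dJ}{da} = \int_{0}^{\infty} - \frac{8 a}{\left(a^{2} + s^{2}\right)^{2}} \, ds = - \frac{2 \pi}{a^{2}},$$
so $\int_{0}^{\infty} \frac{4}{\left(a^{2} + s^{2}\right)^{2}} \, ds = \frac{\pi}{a^{3}}$.

Repeating — each differentiation of $1/(s^2+a^2)^j$ produces $-2ja/(s^2+a^2)^{j+1}$ — and dividing through by $-2ja$ at each step yields, after $3$ differentiations in total,
$$\int_{0}^{\infty} \frac{4}{\left(a^{2} + s^{2}\right)^{4}} \, ds = \frac{5 \pi}{8 a^{7}}.$$

Setting $a = \frac{7}{6}$:
$$I = \frac{174960 \pi}{823543}.$$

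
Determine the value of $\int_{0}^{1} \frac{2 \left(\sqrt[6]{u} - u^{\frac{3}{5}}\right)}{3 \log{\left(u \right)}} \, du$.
$\log{\left(\frac{35^{\frac{2}{3}} \sqrt[3]{6}}{24} \right)}$

Replace the exponent $\frac{1}{6}$ by a parameter $a$: let $I(a) = \int_{0}^{1} \frac{2 \left(- u^{\frac{3}{5}} + u^{a}\right)}{3 \log{\left(u \right)}} \, du$.

Since $\dfrac{\partial}{\partial a}\,u^{a} = u^{a} \ln u$, the $\ln u$ in the denominator cancels and
$$\frac{dI}{da} = \int_{0}^{1} \frac{2}{3} u^{a} \, du = \frac{2}{3} \left[\frac{u^{a+1}}{a+1}\right]_0^1 = \frac{2}{3 \left(a + 1\right)}.$$

Integrating with respect to $a$ gives $I(a) = \log{\left(\frac{5^{\frac{2}{3}} \left(a + 1\right)^{\frac{2}{3}}}{4} \right)} + C$.

At $a = \frac{3}{5}$ the integrand is identically $0$, so $I(\frac{3}{5}) = 0$. The closed form gives $0$, hence $C = 0$.

Setting $a = \frac{1}{6}$:
$$I = \log{\left(\frac{35^{\frac{2}{3}} \sqrt[3]{6}}{24} \right)}.$$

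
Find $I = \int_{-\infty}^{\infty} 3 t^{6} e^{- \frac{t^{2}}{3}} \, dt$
$\frac{1215 \sqrt{3} \sqrt{\pi}}{8}$

Begin with the known integral
$$J(a) = \int_{-\infty}^{\infty} 3 e^{- a t^{2}} \, dt = \frac{3 \sqrt{\pi}}{\sqrt{a}}.$$

Differentiating under the integral sign brings down a factor of $(-t^2)$:
$$\frac{dJ}{da} = \int_{-\infty}^{\infty} - 3 t^{2} e^{- a t^{2}} \, dt = - \frac{3 \sqrt{\pi}}{2 a^{\frac{3}{2}}}.$$

Repeating $3$ times in total — each differentiation brings down another $(-t^2)$ — gives
$$\frac{d^{3}J}{da^{3}} = \int_{-\infty}^{\infty} - 3 t^{6} e^{- a t^{2}} \, dt = - \frac{45 \sqrt{\pi}}{8 a^{\frac{7}{2}}},$$
and the integrand here is $(-1)^{3}$ times the target integrand, so $I = (-1)^{3}\,\frac{d^{3}J}{da^{3}} = \frac{45 \sqrt{\pi}}{8 a^{\frac{7}{2}}}$.

Setting $a = \frac{1}{3}$:
$$I = \frac{1215 \sqrt{3} \sqrt{\pi}}{8}.$$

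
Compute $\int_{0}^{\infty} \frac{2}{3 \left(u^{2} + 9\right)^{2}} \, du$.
$\frac{\pi}{162}$

Recall the elementary integral
$$J(a) = \int_{0}^{\infty} \frac{2}{3 \left(a^{2} + u^{2}\right)} \, du = \frac{\pi}{3 a}.$$

Differentiating under the integral sign with respect to $a$,
$$\frac{dJ}{da} = \int_{0}^{\infty} - \frac{4 a}{3 \left(a^{2} + u^{2}\right)^{2}} \, du = - \frac{\pi}{3 a^{2}},$$
so $\int_{0}^{\infty} \frac{2}{3 \left(a^{2} + u^{2}\right)^{2}} \, du = \frac{\pi}{6 a^{3}}$.

Setting $a = 3$:
$$I = \frac{\pi}{162}.$$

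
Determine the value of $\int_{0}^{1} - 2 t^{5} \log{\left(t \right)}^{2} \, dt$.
$- \frac{1}{54}$

Start from the elementary integral
$$J(a) = \int_{0}^{1} - 2 t^{a} \, dt = - \frac{2}{a + 1}.$$

Differentiating under the integral sign brings down a factor of $\ln t$:
$$\frac{dJ}{da} = \int_{0}^{1} - 2 t^{a} \log{\left(t \right)} \, dt = \frac{2}{\left(a + 1\right)^{2}}.$$

Repeating twice in total — each differentiation brings down another $\ln t$ — gives
$$\frac{d^{2}J}{da^{2}} = \int_{0}^{1} - 2 t^{a} \log{\left(t \right)}^{2} \, dt = - \frac{4}{\left(a + 1\right)^{3}},$$
and the integrand here is exactly the target integrand, so $I = - \frac{4}{\left(a + 1\right)^{3}}$.

Setting $a = 5$:
$$I = - \frac{1}{54}.$$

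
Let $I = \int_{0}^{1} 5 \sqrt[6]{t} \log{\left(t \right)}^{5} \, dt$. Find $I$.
$- \frac{27993600}{117649}$

Start from the elementary integral
$$J(a) = \int_{0}^{1} 5 t^{a} \, dt = \frac{5}{a + 1}.$$

Differentiating under the integral sign brings down a factor of $\ln t$:
$$\frac{dJ}{da} = \int_{0}^{1} 5 t^{a} \log{\left(t \right)} \, dt = - \frac{5}{\left(a + 1\right)^{2}}.$$

Repeating $5$ times in total — each differentiation brings down another $\ln t$ — gives
$$\frac{d^{5}J}{da^{5}} = \int_{0}^{1} 5 t^{a} \log{\left(t \right)}^{5} \, dt = - \frac{600}{\left(a + 1\right)^{6}},$$
and the integrand here is exactly the target integrand, so $I = - \frac{600}{\left(a + 1\right)^{6}}$.

Setting $a = \frac{1}{6}$:
$$I = - \frac{27993600}{117649}.$$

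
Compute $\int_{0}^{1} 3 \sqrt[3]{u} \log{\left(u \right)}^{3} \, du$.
$- \frac{729}{128}$

Start from the elementary integral
$$J(a) = \int_{0}^{1} 3 u^{a} \, du = \frac{3}{a + 1}.$$

Differentiating under the integral sign brings down a factor of $\ln u$:
$$\frac{dJ}{da} = \int_{0}^{1} 3 u^{a} \log{\left(u \right)} \, du = - \frac{3}{\left(a + 1\right)^{2}}.$$

Repeating $3$ times in total — each differentiation brings down another $\ln u$ — gives
$$\frac{d^{3}J}{da^{3}} = \int_{0}^{1} 3 u^{a} \log{\left(u \right)}^{3} \, du = - \frac{18}{\left(a + 1\right)^{4}},$$
and the integrand here is exactly the target integrand, so $I = - \frac{18}{\left(a + 1\right)^{4}}$.

Setting $a = \frac{1}{3}$:
$$I = - \frac{729}{128}.$$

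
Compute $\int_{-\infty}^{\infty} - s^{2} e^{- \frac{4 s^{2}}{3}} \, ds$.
$- \frac{3 \sqrt{3} \sqrt{\pi}}{16}$

Consider the simpler parametrised integral
$$J(a) = \int_{-\infty}^{\infty} - e^{- a s^{2}} \, ds = - \frac{\sqrt{\pi}}{\sqrt{a}}.$$

Differentiating under the integral sign brings down a factor of $(-s^2)$:
$$\frac{dJ}{da} = \int_{-\infty}^{\infty} s^{2} e^{- a s^{2}} \, ds = \frac{\sqrt{\pi}}{2 a^{\frac{3}{2}}}.$$

The integral on the left is $-I$, so $I = - \frac{\sqrt{\pi}}{2 a^{\frac{3}{2}}}$.

Setting $a = \frac{4}{3}$:
$$I = - \frac{3 \sqrt{3} \sqrt{\pi}}{16}.$$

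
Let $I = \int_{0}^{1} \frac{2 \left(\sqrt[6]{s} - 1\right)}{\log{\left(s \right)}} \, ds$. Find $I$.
$\log{\left(\frac{49}{36} \right)}$

Replace the exponent $\frac{1}{6}$ by a parameter $a$: let $I(a) = \int_{0}^{1} \frac{2 \left(s^{a} - 1\right)}{\log{\left(s \right)}} \, ds$.

Since $\dfrac{\partial}{\partial a}\,s^{a} = s^{a} \ln s$, the $\ln s$ in the denominator cancels and
$$\frac{dI}{da} = \int_{0}^{1} 2 s^{a} \, ds = 2 \left[\frac{s^{a+1}}{a+1}\right]_0^1 = \frac{2}{a + 1}.$$

Integrating with respect to $a$ gives $I(a) = 2 \log{\left(a + 1 \right)} + C$.

At $a = 0$ the integrand is identically $0$, so $I(0) = 0$. The closed form gives $0$, hence $C = 0$.

Setting $a = \frac{1}{6}$:
$$I = \log{\left(\frac{49}{36} \right)}.$$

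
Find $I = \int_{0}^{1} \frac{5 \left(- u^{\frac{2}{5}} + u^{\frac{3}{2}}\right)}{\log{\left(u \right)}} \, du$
$- \log{\left(\frac{537824}{9765625} \right)}$

Consider the one-parameter family: let $I(a) = \int_{0}^{1} \frac{5 \left(u^{\frac{3}{2}} - u^{a}\right)}{\log{\left(u \right)}} \, du$.

Since $\dfrac{\partial}{\partial a}\,u^{a} = u^{a} \ln u$, the $\ln u$ in the denominator cancels and
$$\frac{dI}{da} = \int_{0}^{1} -5 u^{a} \, du = -5 \left[\frac{u^{a+1}}{a+1}\right]_0^1 = - \frac{5}{a + 1}.$$

Integrating with respect to $a$ gives $I(a) = - \log{\left(\frac{32 \left(a + 1\right)^{5}}{3125} \right)} + C$.

At $a = \frac{3}{2}$ the integrand is identically $0$, so $I(\frac{3}{2}) = 0$. The closed form gives $0$, hence $C = 0$.

Setting $a = \frac{2}{5}$:
$$I = - \log{\left(\frac{537824}{9765625} \right)}.$$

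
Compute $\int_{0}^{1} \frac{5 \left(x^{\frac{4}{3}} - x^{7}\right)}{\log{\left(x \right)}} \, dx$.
$\log{\left(\frac{16807}{7962624} \right)}$

Replace the exponent $\frac{4}{3}$ by a parameter $a$: let $I(a) = \int_{0}^{1} \frac{5 \left(- x^{7} + x^{a}\right)}{\log{\left(x \right)}} \, dx$.

Since $\dfrac{\partial}{\partial a}\,x^{a} = x^{a} \ln x$, the $\ln x$ in the denominator cancels and
$$\frac{dI}{da} = \int_{0}^{1} 5 x^{a} \, dx = 5 \left[\frac{x^{a+1}}{a+1}\right]_0^1 = \frac{5}{a + 1}.$$

Integrating with respect to $a$ gives $I(a) = \log{\left(\frac{\left(a + 1\right)^{5}}{32768} \right)} + C$.

At $a = 7$ the integrand is identically $0$, so $I(7) = 0$. The closed form gives $0$, hence $C = 0$.

Setting $a = \frac{4}{3}$:
$$I = \log{\left(\frac{16807}{7962624} \right)}.$$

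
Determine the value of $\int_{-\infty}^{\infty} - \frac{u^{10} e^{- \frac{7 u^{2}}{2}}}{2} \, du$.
$- \frac{135 \sqrt{14} \sqrt{\pi}}{33614}$

Consider the simpler parametrised integral
$$J(a) = \int_{-\infty}^{\infty} - \frac{e^{- a u^{2}}}{2} \, du = - \frac{\sqrt{\pi}}{2 \sqrt{a}}.$$

Differentiating under the integral sign brings down a factor of $(-u^2)$:
$$\frac{dJ}{da} = \int_{-\infty}^{\infty} \frac{u^{2} e^{- a u^{2}}}{2} \, du = \frac{\sqrt{\pi}}{4 a^{\frac{3}{2}}}.$$

Repeating $5$ times in total — each differentiation brings down another $(-u^2)$ — gives
$$\frac{d^{5}J}{da^{5}} = \int_{-\infty}^{\infty} \frac{u^{10} e^{- a u^{2}}}{2} \, du = \frac{945 \sqrt{\pi}}{64 a^{\frac{11}{2}}},$$
and the integrand here is $(-1)^{5}$ times the target integrand, so $I = (-1)^{5}\,\frac{d^{5}J}{da^{5}} = - \frac{945 \sqrt{\pi}}{64 a^{\frac{11}{2}}}$.

Setting $a = \frac{7}{2}$:
$$I = - \frac{135 \sqrt{14} \sqrt{\pi}}{33614}.$$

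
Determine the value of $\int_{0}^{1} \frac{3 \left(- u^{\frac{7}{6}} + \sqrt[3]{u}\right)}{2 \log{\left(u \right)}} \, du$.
$- \log{\left(\frac{13 \sqrt{26}}{32} \right)}$

Introduce a parameter $a$ in the exponent: let $I(a) = \int_{0}^{1} \frac{3 \left(\sqrt[3]{u} - u^{a}\right)}{2 \log{\left(u \right)}} \, du$.

Since $\dfrac{\partial}{\partial a}\,u^{a} = u^{a} \ln u$, the $\ln u$ in the denominator cancels and
$$\frac{dI}{da} = \int_{0}^{1} - \frac{3}{2} u^{a} \, du = - \frac{3}{2} \left[\frac{u^{a+1}}{a+1}\right]_0^1 = - \frac{3}{2 a + 2}.$$

Integrating with respect to $a$ gives $I(a) = - \log{\left(\frac{3 \sqrt{3} \left(a + 1\right)^{\frac{3}{2}}}{8} \right)} + C$.

At $a = \frac{1}{3}$ the integrand is identically $0$, so $I(\frac{1}{3}) = 0$. The closed form gives $0$, hence $C = 0$.

Setting $a = \frac{7}{6}$:
$$I = - \log{\left(\frac{13 \sqrt{26}}{32} \right)}.$$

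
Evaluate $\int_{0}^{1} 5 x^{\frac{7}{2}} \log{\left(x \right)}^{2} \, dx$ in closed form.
$\frac{80}{729}$

Begin with the known integral
$$J(a) = \int_{0}^{1} 5 x^{a} \, dx = \frac{5}{a + 1}.$$

Differentiating under the integral sign brings down a factor of $\ln x$:
$$\frac{dJ}{da} = \int_{0}^{1} 5 x^{a} \log{\left(x \right)} \, dx = - \frac{5}{\left(a + 1\right)^{2}}.$$

Repeating twice in total — each differentiation brings down another $\ln x$ — gives
$$\frac{d^{2}J}{da^{2}} = \int_{0}^{1} 5 x^{a} \log{\left(x \right)}^{2} \, dx = \frac{10}{\left(a + 1\right)^{3}},$$
and the integrand here is exactly the target integrand, so $I = \frac{10}{\left(a + 1\right)^{3}}$.

Setting $a = \frac{7}{2}$:
$$I = \frac{80}{729}.$$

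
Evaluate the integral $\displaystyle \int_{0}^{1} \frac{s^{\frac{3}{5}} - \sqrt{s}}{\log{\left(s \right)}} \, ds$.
$- \log{\left(\frac{15}{16} \right)}$

Introduce a parameter $a$ in the exponent: let $I(a) = \int_{0}^{1} \frac{s^{\frac{3}{5}} - s^{a}}{\log{\left(s \right)}} \, ds$.

Since $\dfrac{\partial}{\partial a}\,s^{a} = s^{a} \ln s$, the $\ln s$ in the denominator cancels and
$$\frac{dI}{da} = \int_{0}^{1} -1 s^{a} \, ds = -1 \left[\frac{s^{a+1}}{a+1}\right]_0^1 = - \frac{1}{a + 1}.$$

Integrating with respect to $a$ gives $I(a) = - \log{\left(\frac{5 a}{8} + \frac{5}{8} \right)} + C$.

At $a = \frac{3}{5}$ the integrand is identically $0$, so $I(\frac{3}{5}) = 0$. The closed form gives $0$, hence $C = 0$.

Setting $a = \frac{1}{2}$:
$$I = - \log{\left(\frac{15}{16} \right)}.$$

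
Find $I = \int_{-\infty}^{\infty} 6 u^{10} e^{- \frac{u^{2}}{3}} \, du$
$\frac{688905 \sqrt{3} \sqrt{\pi}}{16}$

Start from the elementary integral
$$J(a) = \int_{-\infty}^{\infty} 6 e^{- a u^{2}} \, du = \frac{6 \sqrt{\pi}}{\sqrt{a}}.$$

Differentiating under the integral sign brings down a factor of $(-u^2)$:
$$\frac{dJ}{da} = \int_{-\infty}^{\infty} - 6 u^{2} e^{- a u^{2}} \, du = - \frac{3 \sqrt{\pi}}{a^{\frac{3}{2}}}.$$

Repeating $5$ times in total — each differentiation brings down another $(-u^2)$ — gives
$$\frac{d^{5}J}{da^{5}} = \int_{-\infty}^{\infty} - 6 u^{10} e^{- a u^{2}} \, du = - \frac{2835 \sqrt{\pi}}{16 a^{\frac{11}{2}}},$$
and the integrand here is $(-1)^{5}$ times the target integrand, so $I = (-1)^{5}\,\frac{d^{5}J}{da^{5}} = \frac{2835 \sqrt{\pi}}{16 a^{\frac{11}{2}}}$.

Setting $a = \frac{1}{3}$:
$$I = \frac{688905 \sqrt{3} \sqrt{\pi}}{16}.$$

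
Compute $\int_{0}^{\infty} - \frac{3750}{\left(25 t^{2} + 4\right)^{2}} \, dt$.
$- \frac{375 \pi}{16}$

Recall the elementary integral
$$J(a) = \int_{0}^{\infty} - \frac{6}{a^{2} + t^{2}} \, dt = - \frac{3 \pi}{a}.$$

Differentiating under the integral sign with respect to $a$,
$$\frac{dJ}{da} = \int_{0}^{\infty} \frac{12 a}{\left(a^{2} + t^{2}\right)^{2}} \, dt = \frac{3 \pi}{a^{2}},$$
so $\int_{0}^{\infty} - \frac{6}{\left(a^{2} + t^{2}\right)^{2}} \, dt = - \frac{3 \pi}{2 a^{3}}$.

Setting $a = \frac{2}{5}$:
$$I = - \frac{375 \pi}{16}.$$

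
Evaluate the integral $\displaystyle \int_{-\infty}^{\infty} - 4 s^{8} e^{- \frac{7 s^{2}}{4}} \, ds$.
$- \frac{1920 \sqrt{7} \sqrt{\pi}}{2401}$

Begin with the known integral
$$J(a) = \int_{-\infty}^{\infty} - 4 e^{- a s^{2}} \, ds = - \frac{4 \sqrt{\pi}}{\sqrt{a}}.$$

Differentiating under the integral sign brings down a factor of $(-s^2)$:
$$\frac{dJ}{da} = \int_{-\infty}^{\infty} 4 s^{2} e^{- a s^{2}} \, ds = \frac{2 \sqrt{\pi}}{a^{\frac{3}{2}}}.$$

Repeating $4$ times in total — each differentiation brings down another $(-s^2)$ — gives
$$\frac{d^{4}J}{da^{4}} = \int_{-\infty}^{\infty} - 4 s^{8} e^{- a s^{2}} \, ds = - \frac{105 \sqrt{\pi}}{4 a^{\frac{9}{2}}},$$
and the integrand here is exactly the target integrand, so $I = - \frac{105 \sqrt{\pi}}{4 a^{\frac{9}{2}}}$.

Setting $a = \frac{7}{4}$:
$$I = - \frac{1920 \sqrt{7} \sqrt{\pi}}{2401}.$$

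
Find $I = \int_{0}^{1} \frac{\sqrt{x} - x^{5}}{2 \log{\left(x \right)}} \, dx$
$- \log{\left(2 \right)}$

Introduce a parameter $a$ in the exponent: let $I(a) = \int_{0}^{1} \frac{- x^{5} + x^{a}}{2 \log{\left(x \right)}} \, dx$.

Since $\dfrac{\partial}{\partial a}\,x^{a} = x^{a} \ln x$, the $\ln x$ in the denominator cancels and
$$\frac{dI}{da} = \int_{0}^{1} \frac{1}{2} x^{a} \, dx = \frac{1}{2} \left[\frac{x^{a+1}}{a+1}\right]_0^1 = \frac{1}{2 \left(a + 1\right)}.$$

Integrating with respect to $a$ gives $I(a) = \frac{\log{\left(a + 1 \right)}}{2} - \frac{\log{\left(6 \right)}}{2} + C$.

At $a = 5$ the integrand is identically $0$, so $I(5) = 0$. The closed form gives $0$, hence $C = 0$.

Setting $a = \frac{1}{2}$:
$$I = - \log{\left(2 \right)}.$$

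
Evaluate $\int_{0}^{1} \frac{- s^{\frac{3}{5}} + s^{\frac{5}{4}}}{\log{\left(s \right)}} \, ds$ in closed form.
$- \log{\left(\frac{32}{45} \right)}$

Consider the one-parameter family: let $I(a) = \int_{0}^{1} \frac{s^{\frac{5}{4}} - s^{a}}{\log{\left(s \right)}} \, ds$.

Since $\dfrac{\partial}{\partial a}\,s^{a} = s^{a} \ln s$, the $\ln s$ in the denominator cancels and
$$\frac{dI}{da} = \int_{0}^{1} -1 s^{a} \, ds = -1 \left[\frac{s^{a+1}}{a+1}\right]_0^1 = - \frac{1}{a + 1}.$$

Integrating with respect to $a$ gives $I(a) = - \log{\left(\frac{4 a}{9} + \frac{4}{9} \right)} + C$.

At $a = \frac{5}{4}$ the integrand is identically $0$, so $I(\frac{5}{4}) = 0$. The closed form gives $0$, hence $C = 0$.

Setting $a = \frac{3}{5}$:
$$I = - \log{\left(\frac{32}{45} \right)}.$$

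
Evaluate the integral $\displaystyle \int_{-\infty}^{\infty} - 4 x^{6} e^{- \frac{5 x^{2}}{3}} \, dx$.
$- \frac{81 \sqrt{15} \sqrt{\pi}}{250}$

Start from the elementary integral
$$J(a) = \int_{-\infty}^{\infty} - 4 e^{- a x^{2}} \, dx = - \frac{4 \sqrt{\pi}}{\sqrt{a}}.$$

Differentiating under the integral sign brings down a factor of $(-x^2)$:
$$\frac{dJ}{da} = \int_{-\infty}^{\infty} 4 x^{2} e^{- a x^{2}} \, dx = \frac{2 \sqrt{\pi}}{a^{\frac{3}{2}}}.$$

Repeating $3$ times in total — each differentiation brings down another $(-x^2)$ — gives
$$\frac{d^{3}J}{da^{3}} = \int_{-\infty}^{\infty} 4 x^{6} e^{- a x^{2}} \, dx = \frac{15 \sqrt{\pi}}{2 a^{\frac{7}{2}}},$$
and the integrand here is $(-1)^{3}$ times the target integrand, so $I = (-1)^{3}\,\frac{d^{3}J}{da^{3}} = - \frac{15 \sqrt{\pi}}{2 a^{\frac{7}{2}}}$.

Setting $a = \frac{5}{3}$:
$$I = - \frac{81 \sqrt{15} \sqrt{\pi}}{250}.$$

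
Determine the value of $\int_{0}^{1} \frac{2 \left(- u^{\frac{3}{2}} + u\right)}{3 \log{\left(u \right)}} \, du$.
$\log{\left(\frac{2 \sqrt[3]{10}}{5} \right)}$

Consider the one-parameter family: let $I(a) = \int_{0}^{1} \frac{2 \left(u - u^{a}\right)}{3 \log{\left(u \right)}} \, du$.

Since $\dfrac{\partial}{\partial a}\,u^{a} = u^{a} \ln u$, the $\ln u$ in the denominator cancels and
$$\frac{dI}{da} = \int_{0}^{1} - \frac{2}{3} u^{a} \, du = - \frac{2}{3} \left[\frac{u^{a+1}}{a+1}\right]_0^1 = - \frac{2}{3 a + 3}.$$

Integrating with respect to $a$ gives $I(a) = - \frac{2 \log{\left(a + 1 \right)}}{3} + \frac{2 \log{\left(2 \right)}}{3} + C$.

At $a = 1$ the integrand is identically $0$, so $I(1) = 0$. The closed form gives $0$, hence $C = 0$.

Setting $a = \frac{3}{2}$:
$$I = \log{\left(\frac{2 \sqrt[3]{10}}{5} \right)}.$$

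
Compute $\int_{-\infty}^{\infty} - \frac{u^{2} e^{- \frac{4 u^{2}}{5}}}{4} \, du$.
$- \frac{5 \sqrt{5} \sqrt{\pi}}{64}$

Start from the elementary integral
$$J(a) = \int_{-\infty}^{\infty} - \frac{e^{- a u^{2}}}{4} \, du = - \frac{\sqrt{\pi}}{4 \sqrt{a}}.$$

Differentiating under the integral sign brings down a factor of $(-u^2)$:
$$\frac{dJ}{da} = \int_{-\infty}^{\infty} \frac{u^{2} e^{- a u^{2}}}{4} \, du = \frac{\sqrt{\pi}}{8 a^{\frac{3}{2}}}.$$

The integral on the left is $-I$, so $I = - \frac{\sqrt{\pi}}{8 a^{\frac{3}{2}}}$.

Setting $a = \frac{4}{5}$:
$$I = - \frac{5 \sqrt{5} \sqrt{\pi}}{64}.$$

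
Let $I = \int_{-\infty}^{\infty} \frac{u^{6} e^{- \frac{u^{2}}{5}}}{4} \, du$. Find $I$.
$\frac{1875 \sqrt{5} \sqrt{\pi}}{32}$

Consider the simpler parametrised integral
$$J(a) = \int_{-\infty}^{\infty} \frac{e^{- a u^{2}}}{4} \, du = \frac{\sqrt{\pi}}{4 \sqrt{a}}.$$

Differentiating under the integral sign brings down a factor of $(-u^2)$:
$$\frac{dJ}{da} = \int_{-\infty}^{\infty} - \frac{u^{2} e^{- a u^{2}}}{4} \, du = - \frac{\sqrt{\pi}}{8 a^{\frac{3}{2}}}.$$

Repeating $3$ times in total — each differentiation brings down another $(-u^2)$ — gives
$$\frac{d^{3}J}{da^{3}} = \int_{-\infty}^{\infty} - \frac{u^{6} e^{- a u^{2}}}{4} \, du = - \frac{15 \sqrt{\pi}}{32 a^{\frac{7}{2}}},$$
and the integrand here is $(-1)^{3}$ times the target integrand, so $I = (-1)^{3}\,\frac{d^{3}J}{da^{3}} = \frac{15 \sqrt{\pi}}{32 a^{\frac{7}{2}}}$.

Setting $a = \frac{1}{5}$:
$$I = \frac{1875 \sqrt{5} \sqrt{\pi}}{32}.$$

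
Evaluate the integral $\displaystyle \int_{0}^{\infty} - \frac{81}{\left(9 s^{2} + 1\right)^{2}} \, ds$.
$- \frac{27 \pi}{4}$

Begin with the known result
$$J(a) = \int_{0}^{\infty} - \frac{1}{a^{2} + s^{2}} \, ds = - \frac{\pi}{2 a}.$$

Differentiating under the integral sign with respect to $a$,
$$\frac{dJ}{da} = \int_{0}^{\infty} \frac{2 a}{\left(a^{2} + s^{2}\right)^{2}} \, ds = \frac{\pi}{2 a^{2}},$$
so $\int_{0}^{\infty} - \frac{1}{\left(a^{2} + s^{2}\right)^{2}} \, ds = - \frac{\pi}{4 a^{3}}$.

Setting $a = \frac{1}{3}$:
$$I = - \frac{27 \pi}{4}.$$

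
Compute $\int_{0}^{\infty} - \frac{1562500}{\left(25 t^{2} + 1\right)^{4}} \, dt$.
$- \frac{390625 \pi}{8}$

Begin with the known result
$$J(a) = \int_{0}^{\infty} - \frac{4}{a^{2} + t^{2}} \, dt = - \frac{2 \pi}{a}.$$

Differentiating under the integral sign with respect to $a$,
$$\frac{dJ}{da} = \int_{0}^{\infty} \frac{8 a}{\left(a^{2} + t^{2}\right)^{2}} \, dt = \frac{2 \pi}{a^{2}},$$
so $\int_{0}^{\infty} - \frac{4}{\left(a^{2} + t^{2}\right)^{2}} \, dt = - \frac{\pi}{a^{3}}$.

Repeating — each differentiation of $1/(t^2+a^2)^j$ produces $-2ja/(t^2+a^2)^{j+1}$ — and dividing through by $-2ja$ at each step yields, after $3$ differentiations in total,
$$\int_{0}^{\infty} - \frac{4}{\left(a^{2} + t^{2}\right)^{4}} \, dt = - \frac{5 \pi}{8 a^{7}}.$$

Setting $a = \frac{1}{5}$:
$$I = - \frac{390625 \pi}{8}.$$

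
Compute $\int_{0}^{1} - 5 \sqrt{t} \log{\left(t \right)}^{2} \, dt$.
$- \frac{80}{27}$

Begin with the known integral
$$J(a) = \int_{0}^{1} - 5 t^{a} \, dt = - \frac{5}{a + 1}.$$

Differentiating under the integral sign brings down a factor of $\ln t$:
$$\frac{dJ}{da} = \int_{0}^{1} - 5 t^{a} \log{\left(t \right)} \, dt = \frac{5}{\left(a + 1\right)^{2}}.$$

Repeating twice in total — each differentiation brings down another $\ln t$ — gives
$$\frac{d^{2}J}{da^{2}} = \int_{0}^{1} - 5 t^{a} \log{\left(t \right)}^{2} \, dt = - \frac{10}{\left(a + 1\right)^{3}},$$
and the integrand here is exactly the target integrand, so $I = - \frac{10}{\left(a + 1\right)^{3}}$.

Setting $a = \frac{1}{2}$:
$$I = - \frac{80}{27}.$$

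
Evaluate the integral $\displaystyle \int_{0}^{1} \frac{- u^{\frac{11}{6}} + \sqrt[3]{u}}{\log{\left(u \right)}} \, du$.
$\log{\left(\frac{8}{17} \right)}$

Introduce a parameter $a$ in the exponent: let $I(a) = \int_{0}^{1} \frac{- u^{\frac{11}{6}} + u^{a}}{\log{\left(u \right)}} \, du$.

Since $\dfrac{\partial}{\partial a}\,u^{a} = u^{a} \ln u$, the $\ln u$ in the denominator cancels and
$$\frac{dI}{da} = \int_{0}^{1} u^{a} \, du = \left[\frac{u^{a+1}}{a+1}\right]_0^1 = \frac{1}{a + 1}.$$

Integrating with respect to $a$ gives $I(a) = \log{\left(\frac{6 a}{17} + \frac{6}{17} \right)} + C$.

At $a = \frac{11}{6}$ the integrand is identically $0$, so $I(\frac{11}{6}) = 0$. The closed form gives $0$, hence $C = 0$.

Setting $a = \frac{1}{3}$:
$$I = \log{\left(\frac{8}{17} \right)}.$$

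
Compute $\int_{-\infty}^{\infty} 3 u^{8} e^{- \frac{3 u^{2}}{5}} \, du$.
$\frac{21875 \sqrt{15} \sqrt{\pi}}{432}$

Start from the elementary integral
$$J(a) = \int_{-\infty}^{\infty} 3 e^{- a u^{2}} \, du = \frac{3 \sqrt{\pi}}{\sqrt{a}}.$$

Differentiating under the integral sign brings down a factor of $(-u^2)$:
$$\frac{dJ}{da} = \int_{-\infty}^{\infty} - 3 u^{2} e^{- a u^{2}} \, du = - \frac{3 \sqrt{\pi}}{2 a^{\frac{3}{2}}}.$$

Repeating $4$ times in total — each differentiation brings down another $(-u^2)$ — gives
$$\frac{d^{4}J}{da^{4}} = \int_{-\infty}^{\infty} 3 u^{8} e^{- a u^{2}} \, du = \frac{315 \sqrt{\pi}}{16 a^{\frac{9}{2}}},$$
and the integrand here is exactly the target integrand, so $I = \frac{315 \sqrt{\pi}}{16 a^{\frac{9}{2}}}$.

Setting $a = \frac{3}{5}$:
$$I = \frac{21875 \sqrt{15} \sqrt{\pi}}{432}.$$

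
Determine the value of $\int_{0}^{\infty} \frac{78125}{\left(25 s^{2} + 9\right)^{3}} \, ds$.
$\frac{15625 \pi}{1296}$

Begin with the known result
$$J(a) = \int_{0}^{\infty} \frac{5}{a^{2} + s^{2}} \, ds = \frac{5 \pi}{2 a}.$$

Differentiating under the integral sign with respect to $a$,
$$\frac{dJ}{da} = \int_{0}^{\infty} - \frac{10 a}{\left(a^{2} + s^{2}\right)^{2}} \, ds = - \frac{5 \pi}{2 a^{2}},$$
so $\int_{0}^{\infty} \frac{5}{\left(a^{2} + s^{2}\right)^{2}} \, ds = \frac{5 \pi}{4 a^{3}}$.

Repeating — each differentiation of $1/(s^2+a^2)^j$ produces $-2ja/(s^2+a^2)^{j+1}$ — and dividing through by $-2ja$ at each step yields, after $2$ differentiations in total,
$$\int_{0}^{\infty} \frac{5}{\left(a^{2} + s^{2}\right)^{3}} \, ds = \frac{15 \pi}{16 a^{5}}.$$

Setting $a = \frac{3}{5}$:
$$I = \frac{15625 \pi}{1296}.$$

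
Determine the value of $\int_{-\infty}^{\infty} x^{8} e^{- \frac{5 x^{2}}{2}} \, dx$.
$\frac{21 \sqrt{10} \sqrt{\pi}}{625}$

Consider the simpler parametrised integral
$$J(a) = \int_{-\infty}^{\infty} e^{- a x^{2}} \, dx = \frac{\sqrt{\pi}}{\sqrt{a}}.$$

Differentiating under the integral sign brings down a factor of $(-x^2)$:
$$\frac{dJ}{da} = \int_{-\infty}^{\infty} - x^{2} e^{- a x^{2}} \, dx = - \frac{\sqrt{\pi}}{2 a^{\frac{3}{2}}}.$$

Repeating $4$ times in total — each differentiation brings down another $(-x^2)$ — gives
$$\frac{d^{4}J}{da^{4}} = \int_{-\infty}^{\infty} x^{8} e^{- a x^{2}} \, dx = \frac{105 \sqrt{\pi}}{16 a^{\frac{9}{2}}},$$
and the integrand here is exactly the target integrand, so $I = \frac{105 \sqrt{\pi}}{16 a^{\frac{9}{2}}}$.

Setting $a = \frac{5}{2}$:
$$I = \frac{21 \sqrt{10} \sqrt{\pi}}{625}.$$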